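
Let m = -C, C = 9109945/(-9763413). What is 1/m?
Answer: 9763413/9109945 ≈ 1.0717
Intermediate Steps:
C = -9109945/9763413 (C = 9109945*(-1/9763413) = -9109945/9763413 ≈ -0.93307)
m = 9109945/9763413 (m = -1*(-9109945/9763413) = 9109945/9763413 ≈ 0.93307)
1/m = 1/(9109945/9763413) = 9763413/9109945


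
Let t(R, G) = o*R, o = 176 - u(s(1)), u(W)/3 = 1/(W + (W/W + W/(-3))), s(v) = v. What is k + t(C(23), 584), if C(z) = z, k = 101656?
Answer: 528313/5 ≈ 1.0566e+5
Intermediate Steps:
u(W) = 3/(1 + 2*W/3) (u(W) = 3/(W + (W/W + W/(-3))) = 3/(W + (1 + W*(-⅓))) = 3/(W + (1 - W/3)) = 3/(1 + 2*W/3))
o = 871/5 (o = 176 - 9/(3 + 2*1) = 176 - 9/(3 + 2) = 176 - 9/5 = 871/5 ≈ 174.20)
t(R, G) = 871*R/5
k + t(C(23), 584) = 101656 + (871/5)*23 = 101656 + 20033/5 = 528313/5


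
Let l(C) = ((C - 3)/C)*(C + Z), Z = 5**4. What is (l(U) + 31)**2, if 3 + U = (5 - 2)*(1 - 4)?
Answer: 10169721/16 ≈ 6.3561e+5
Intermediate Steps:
Z = 625
U = -12 (U = -3 + (5 - 2)*(1 - 4) = -3 + 3*(-3) = -3 - 9 = -12)
l(C) = (-3 + C)*(625 + C)/C (l(C) = ((C - 3)/C)*(C + 625) = ((-3 + C)/C)*(625 + C) = (-3 + C)*(625 + C)/C)
(l(U) + 31)**2 = ((622 - 12 - 1875/(-12)) + 31)**2 = ((622 - 12 - 1875*(-1/12)) + 31)**2 = ((622 - 12 + 625/4) + 31)**2 = (3065/4 + 31)**2 = (3189/4)**2 = 10169721/16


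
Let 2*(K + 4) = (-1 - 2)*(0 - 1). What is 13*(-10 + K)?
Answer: -325/2 ≈ -162.50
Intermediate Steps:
K = -5/2 (K = -4 + ((-1 - 2)*(0 - 1))/2 = -4 + (-3*(-1))/2 = -4 + (1/2)*3 = -4 + 3/2 = -5/2 ≈ -2.5000)
13*(-10 + K) = 13*(-10 - 5/2) = 13*(-25/2) = -325/2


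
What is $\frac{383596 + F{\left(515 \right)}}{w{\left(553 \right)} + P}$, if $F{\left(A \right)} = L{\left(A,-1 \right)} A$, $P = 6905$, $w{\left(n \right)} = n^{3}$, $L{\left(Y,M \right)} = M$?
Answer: $\frac{383081}{169119282} \approx 0.0022652$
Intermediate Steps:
$F{\left(A \right)} = - A$
$\frac{383596 + F{\left(515 \right)}}{w{\left(553 \right)} + P} = \frac{383596 - 515}{553^{3} + 6905} = \frac{383596 - 515}{169112377 + 6905} = \frac{383081}{169119282}$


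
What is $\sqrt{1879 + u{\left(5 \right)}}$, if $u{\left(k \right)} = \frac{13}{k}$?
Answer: $\frac{56 \sqrt{15}}{5} \approx 43.377$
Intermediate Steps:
$\sqrt{1879 + u{\left(5 \right)}} = \sqrt{1879 + \frac{13}{5}} = \sqrt{\frac{9408}{5}} = \frac{56 \sqrt{15}}{5}$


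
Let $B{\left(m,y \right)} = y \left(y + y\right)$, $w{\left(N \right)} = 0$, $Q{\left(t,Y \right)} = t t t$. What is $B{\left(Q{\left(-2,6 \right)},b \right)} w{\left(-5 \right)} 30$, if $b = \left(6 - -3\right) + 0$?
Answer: $0$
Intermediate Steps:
$Q{\left(t,Y \right)} = t^{3}$ ($Q{\left(t,Y \right)} = t^{2} t = t^{3}$)
$b = 9$ ($b = \left(6 + 3\right) + 0 = 9 + 0 = 9$)
$B{\left(m,y \right)} = 2 y^{2}$ ($B{\left(m,y \right)} = y 2 y = 2 y^{2}$)
$B{\left(Q{\left(-2,6 \right)},b \right)} w{\left(-5 \right)} 30 = 2 \cdot 9^{2} \cdot 0 \cdot 30 = 2 \cdot 81 \cdot 0 \cdot 30 = 162 \cdot 0 \cdot 30 = 0 \cdot 30 = 0$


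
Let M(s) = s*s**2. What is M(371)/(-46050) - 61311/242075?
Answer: -19782939991/17836086 ≈ -1109.2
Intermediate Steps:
M(s) = s**3
M(371)/(-46050) - 61311/242075 = 371**3/(-46050) - 61311/242075 = 51064811*(-1/46050) - 61311*1/242075 = -51064811/46050 - 61311/242075 = -19782939991/17836086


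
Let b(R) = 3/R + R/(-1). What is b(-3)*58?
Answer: 116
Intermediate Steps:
b(R) = -R + 3/R (b(R) = 3/R + R*(-1) = 3/R - R = -R + 3/R)
b(-3)*58 = (-1*(-3) + 3/(-3))*58 = (3 + 3*(-1/3))*58 = (3 - 1)*58 = 2*58 = 116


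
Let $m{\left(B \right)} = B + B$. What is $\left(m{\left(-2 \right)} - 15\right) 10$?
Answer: $-190$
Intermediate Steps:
$m{\left(B \right)} = 2 B$
$\left(m{\left(-2 \right)} - 15\right) 10 = \left(2 \left(-2\right) - 15\right) 10 = \left(-4 - 15\right) 10 = \left(-19\right) 10 = -190$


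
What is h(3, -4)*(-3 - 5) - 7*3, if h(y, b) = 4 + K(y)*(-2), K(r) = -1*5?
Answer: -133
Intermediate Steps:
K(r) = -5
h(y, b) = 14 (h(y, b) = 4 - 5*(-2) = 4 + 10 = 14)
h(3, -4)*(-3 - 5) - 7*3 = 14*(-3 - 5) - 7*3 = 14*(-8) - 21 = -112 - 21 = -133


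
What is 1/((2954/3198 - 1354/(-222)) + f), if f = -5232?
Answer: -59163/309125326 ≈ -0.00019139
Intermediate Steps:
1/((2954/3198 - 1354/(-222)) + f) = 1/((2954/3198 - 1354/(-222)) - 5232) = 1/((2954*(1/3198) - 1354*(-1/222)) - 5232) = 1/((1477/1599 + 677/111) - 5232) = 1/(415490/59163 - 5232) = 1/(-309125326/59163) = -59163/309125326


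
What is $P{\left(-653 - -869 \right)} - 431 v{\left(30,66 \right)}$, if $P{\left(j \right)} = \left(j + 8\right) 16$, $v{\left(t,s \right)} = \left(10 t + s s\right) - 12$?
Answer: $-1997980$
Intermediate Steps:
$v{\left(t,s \right)} = -12 + s^{2} + 10 t$ ($v{\left(t,s \right)} = \left(10 t + s^{2}\right) - 12 = \left(s^{2} + 10 t\right) - 12 = -12 + s^{2} + 10 t$)
$P{\left(j \right)} = 128 + 16 j$ ($P{\left(j \right)} = \left(8 + j\right) 16 = 128 + 16 j$)
$P{\left(-653 - -869 \right)} - 431 v{\left(30,66 \right)} = \left(128 + 16 \left(-653 - -869\right)\right) - 431 \left(-12 + 66^{2} + 10 \cdot 30\right) = \left(128 + 16 \left(-653 + 869\right)\right) - 431 \left(-12 + 4356 + 300\right) = \left(128 + 16 \cdot 216\right) - 2001564 = \left(128 + 3456\right) - 2001564 = 3584 - 2001564 = -1997980$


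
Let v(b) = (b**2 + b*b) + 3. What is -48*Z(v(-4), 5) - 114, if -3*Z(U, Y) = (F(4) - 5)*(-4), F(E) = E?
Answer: -50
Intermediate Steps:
v(b) = 3 + 2*b**2 (v(b) = (b**2 + b**2) + 3 = 2*b**2 + 3 = 3 + 2*b**2)
Z(U, Y) = -4/3 (Z(U, Y) = -(4 - 5)*(-4)/3 = -(-1)*(-4)/3 = -1/3*4 = -4/3)
-48*Z(v(-4), 5) - 114 = -48*(-4/3) - 114 = 64 - 114 = -50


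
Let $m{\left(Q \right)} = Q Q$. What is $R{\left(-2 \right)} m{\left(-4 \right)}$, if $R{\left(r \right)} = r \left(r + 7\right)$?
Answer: $-160$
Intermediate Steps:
$R{\left(r \right)} = r \left(7 + r\right)$
$m{\left(Q \right)} = Q^{2}$
$R{\left(-2 \right)} m{\left(-4 \right)} = - 2 \left(7 - 2\right) \left(-4\right)^{2} = \left(-2\right) 5 \cdot 16 = \left(-10\right) 16 = -160$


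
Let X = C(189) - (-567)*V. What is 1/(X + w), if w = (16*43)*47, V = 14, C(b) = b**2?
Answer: 1/75995 ≈ 1.3159e-5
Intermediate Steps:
w = 32336 (w = 688*47 = 32336)
X = 43659 (X = 189**2 - (-567)*14 = 35721 - 1*(-7938) = 35721 + 7938 = 43659)
1/(X + w) = 1/(43659 + 32336) = 1/75995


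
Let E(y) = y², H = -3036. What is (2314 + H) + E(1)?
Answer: -721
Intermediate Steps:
(2314 + H) + E(1) = (2314 - 3036) + 1² = -722 + 1 = -721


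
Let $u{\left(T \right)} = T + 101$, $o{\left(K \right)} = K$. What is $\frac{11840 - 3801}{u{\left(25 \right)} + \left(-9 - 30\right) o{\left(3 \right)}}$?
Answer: $\frac{8039}{9} \approx 893.22$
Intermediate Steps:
$u{\left(T \right)} = 101 + T$
$\frac{11840 - 3801}{u{\left(25 \right)} + \left(-9 - 30\right) o{\left(3 \right)}} = \frac{11840 - 3801}{\left(101 + 25\right) + \left(-9 - 30\right) 3} = \frac{8039}{126 - 117} = \frac{8039}{9}$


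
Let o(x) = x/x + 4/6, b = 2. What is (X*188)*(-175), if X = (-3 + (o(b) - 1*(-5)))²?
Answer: -3980900/9 ≈ -4.4232e+5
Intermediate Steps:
o(x) = 5/3 (o(x) = 1 + 4*(⅙) = 1 + ⅔ = 5/3)
X = 121/9 (X = (-3 + (5/3 - 1*(-5)))² = (-3 + (5/3 + 5))² = (-3 + 20/3)² = (11/3)² = 121/9 ≈ 13.444)
(X*188)*(-175) = ((121/9)*188)*(-175) = (22748/9)*(-175) = -3980900/9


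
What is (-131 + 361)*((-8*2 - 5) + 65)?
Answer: 10120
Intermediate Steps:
(-131 + 361)*((-8*2 - 5) + 65) = 230*((-16 - 5) + 65) = 230*(-21 + 65) = 230*44 = 10120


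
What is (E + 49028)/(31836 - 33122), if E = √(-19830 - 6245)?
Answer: -24514/643 - 5*I*√1043/1286 ≈ -38.124 - 0.12557*I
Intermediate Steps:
E = 5*I*√1043 (E = √(-26075) = 5*I*√1043 ≈ 161.48*I)
(E + 49028)/(31836 - 33122) = (5*I*√1043 + 49028)/(31836 - 33122) = (49028 + 5*I*√1043)/(-1286) = (49028 + 5*I*√1043)*(-1/1286) = -24514/643 - 5*I*√1043/1286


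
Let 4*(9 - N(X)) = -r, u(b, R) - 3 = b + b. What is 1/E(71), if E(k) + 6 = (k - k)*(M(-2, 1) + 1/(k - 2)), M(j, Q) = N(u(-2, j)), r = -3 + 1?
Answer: -⅙ ≈ -0.16667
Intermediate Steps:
r = -2
u(b, R) = 3 + 2*b (u(b, R) = 3 + (b + b) = 3 + 2*b)
N(X) = 17/2 (N(X) = 9 - (-1)*(-2)/4 = 9 - ¼*2 = 9 - ½ = 17/2)
M(j, Q) = 17/2
E(k) = -6 (E(k) = -6 + (k - k)*(17/2 + 1/(k - 2)) = -6 + 0*(17/2 + 1/(-2 + k)) = -6 + 0 = -6)
1/E(71) = 1/(-6) = -⅙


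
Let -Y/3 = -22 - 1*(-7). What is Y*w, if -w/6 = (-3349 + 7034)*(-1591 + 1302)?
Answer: 287540550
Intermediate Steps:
w = 6389790 (w = -6*(-3349 + 7034)*(-1591 + 1302) = -22110*(-289) = -6*(-1064965) = 6389790)
Y = 45 (Y = -3*(-22 - 1*(-7)) = -3*(-22 + 7) = -3*(-15) = 45)
Y*w = 45*6389790 = 287540550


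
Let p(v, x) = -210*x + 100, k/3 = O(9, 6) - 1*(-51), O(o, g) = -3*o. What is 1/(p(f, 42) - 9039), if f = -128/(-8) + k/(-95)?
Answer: -1/17759 ≈ -5.6309e-5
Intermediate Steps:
k = 72 (k = 3*(-3*9 - 1*(-51)) = 3*(-27 + 51) = 3*24 = 72)
f = 1448/95 (f = -128/(-8) + 72/(-95) = -128*(-⅛) + 72*(-1/95) = 16 - 72/95 = 1448/95 ≈ 15.242)
p(v, x) = 100 - 210*x
1/(p(f, 42) - 9039) = 1/((100 - 210*42) - 9039) = 1/((100 - 8820) - 9039) = 1/(-8720 - 9039) = 1/(-17759) = -1/17759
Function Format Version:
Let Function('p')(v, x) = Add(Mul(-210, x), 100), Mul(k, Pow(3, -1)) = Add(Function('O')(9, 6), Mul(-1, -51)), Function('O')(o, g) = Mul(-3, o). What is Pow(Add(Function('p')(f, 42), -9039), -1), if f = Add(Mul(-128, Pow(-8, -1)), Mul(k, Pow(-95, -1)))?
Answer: Rational(-1, 17759) ≈ -5.6309e-5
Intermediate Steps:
k = 72 (k = Mul(3, Add(Mul(-3, 9), Mul(-1, -51))) = Mul(3, Add(-27, 51)) = Mul(3, 24) = 72)
f = Rational(1448, 95) (f = Add(Mul(-128, Pow(-8, -1)), Mul(72, Pow(-95, -1))) = Add(Mul(-128, Rational(-1, 8)), Mul(72, Rational(-1, 95))) = Add(16, Rational(-72, 95)) = Rational(1448, 95) ≈ 15.242)
Function('p')(v, x) = Add(100, Mul(-210, x))
Pow(Add(Function('p')(f, 42), -9039), -1) = Pow(Add(Add(100, Mul(-210, 42)), -9039), -1) = Pow(Add(Add(100, -8820), -9039), -1) = Pow(Add(-8720, -9039), -1) = Pow(-17759, -1) = Rational(-1, 17759)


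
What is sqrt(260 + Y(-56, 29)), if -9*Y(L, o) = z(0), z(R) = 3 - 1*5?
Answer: sqrt(2342)/3 ≈ 16.131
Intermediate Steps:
z(R) = -2 (z(R) = 3 - 5 = -2)
Y(L, o) = 2/9 (Y(L, o) = -1/9*(-2) = 2/9)
sqrt(260 + Y(-56, 29)) = sqrt(260 + 2/9) = sqrt(2342/9) = sqrt(2342)/3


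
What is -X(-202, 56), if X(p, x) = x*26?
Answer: -1456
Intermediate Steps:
X(p, x) = 26*x
-X(-202, 56) = -26*56 = -1*1456 = -1456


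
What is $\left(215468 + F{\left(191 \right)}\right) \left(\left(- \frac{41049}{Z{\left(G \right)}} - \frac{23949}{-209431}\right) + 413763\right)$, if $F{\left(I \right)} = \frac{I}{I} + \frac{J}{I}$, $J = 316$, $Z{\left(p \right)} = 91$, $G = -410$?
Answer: $\frac{324176776283217869385}{3640120211} \approx 8.9057 \cdot 10^{10}$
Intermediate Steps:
$F{\left(I \right)} = 1 + \frac{316}{I}$ ($F{\left(I \right)} = \frac{I}{I} + \frac{316}{I} = 1 + \frac{316}{I}$)
$\left(215468 + F{\left(191 \right)}\right) \left(\left(- \frac{41049}{Z{\left(G \right)}} - \frac{23949}{-209431}\right) + 413763\right) = \left(215468 + \frac{316 + 191}{191}\right) \left(\left(- \frac{41049}{91} - \frac{23949}{-209431}\right) + 413763\right) = \left(215468 + \frac{1}{191} \cdot 507\right) \left(\left(\left(-41049\right) \frac{1}{91} - - \frac{23949}{209431}\right) + 413763\right) = \left(215468 + \frac{507}{191}\right) \left(\left(- \frac{41049}{91} + \frac{23949}{209431}\right) + 413763\right) = \frac{41154895 \left(- \frac{8594753760}{19058221} + 413763\right)}{191} = \frac{41154895}{191} \cdot \frac{7876991941863}{19058221} = \frac{324176776283217869385}{3640120211}$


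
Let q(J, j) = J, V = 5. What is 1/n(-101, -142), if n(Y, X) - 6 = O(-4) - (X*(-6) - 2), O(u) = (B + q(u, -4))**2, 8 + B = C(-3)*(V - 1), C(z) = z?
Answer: -1/268 ≈ -0.0037313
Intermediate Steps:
B = -20 (B = -8 - 3*(5 - 1) = -8 - 3*4 = -8 - 12 = -20)
O(u) = (-20 + u)**2
n(Y, X) = 584 + 6*X (n(Y, X) = 6 + ((-20 - 4)**2 - (X*(-6) - 2)) = 6 + ((-24)**2 - (-6*X - 2)) = 6 + (576 - (-2 - 6*X)) = 6 + (576 + (2 + 6*X)) = 6 + (578 + 6*X) = 584 + 6*X)
1/n(-101, -142) = 1/(584 + 6*(-142)) = 1/(584 - 852) = 1/(-268) = -1/268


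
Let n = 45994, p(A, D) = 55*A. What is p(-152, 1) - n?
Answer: -54354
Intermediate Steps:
p(-152, 1) - n = 55*(-152) - 1*45994 = -8360 - 45994 = -54354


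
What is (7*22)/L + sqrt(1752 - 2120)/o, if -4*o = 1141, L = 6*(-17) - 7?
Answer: -154/109 - 16*I*sqrt(23)/1141 ≈ -1.4128 - 0.067251*I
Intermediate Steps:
L = -109 (L = -102 - 7 = -109)
o = -1141/4 (o = -1/4*1141 = -1141/4 ≈ -285.25)
(7*22)/L + sqrt(1752 - 2120)/o = (7*22)/(-109) + sqrt(1752 - 2120)/(-1141/4) = 154*(-1/109) + sqrt(-368)*(-4/1141) = -154/109 + (4*I*sqrt(23))*(-4/1141) = -154/109 - 16*I*sqrt(23)/1141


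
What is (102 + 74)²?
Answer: 30976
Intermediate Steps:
(102 + 74)² = 176² = 30976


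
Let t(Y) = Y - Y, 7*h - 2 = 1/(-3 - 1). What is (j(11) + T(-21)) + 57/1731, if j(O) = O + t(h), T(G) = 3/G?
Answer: 43985/4039 ≈ 10.890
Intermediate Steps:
h = 1/4 (h = 2/7 + 1/(7*(-3 - 1)) = 2/7 + (1/7)/(-4) = 2/7 + (1/7)*(-1/4) = 2/7 - 1/28 = 1/4 ≈ 0.25000)
t(Y) = 0
j(O) = O (j(O) = O + 0 = O)
(j(11) + T(-21)) + 57/1731 = (11 + 3/(-21)) + 57/1731 = (11 + 3*(-1/21)) + 57*(1/1731) = (11 - 1/7) + 19/577 = 76/7 + 19/577 = 43985/4039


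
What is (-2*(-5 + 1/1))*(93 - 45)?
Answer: 384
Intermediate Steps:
(-2*(-5 + 1/1))*(93 - 45) = -2*(-5 + 1*1)*48 = -2*(-5 + 1)*48 = -2*(-4)*48 = 8*48 = 384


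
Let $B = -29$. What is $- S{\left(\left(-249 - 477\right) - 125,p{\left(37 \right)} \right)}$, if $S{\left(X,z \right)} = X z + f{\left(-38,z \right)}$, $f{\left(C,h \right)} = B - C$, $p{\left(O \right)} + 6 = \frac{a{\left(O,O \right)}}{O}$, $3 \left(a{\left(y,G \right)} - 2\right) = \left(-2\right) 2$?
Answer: $- \frac{15299}{3} \approx -5099.7$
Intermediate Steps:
$a{\left(y,G \right)} = \frac{2}{3}$ ($a{\left(y,G \right)} = 2 + \frac{\left(-2\right) 2}{3} = 2 + \frac{1}{3} \left(-4\right) = 2 - \frac{4}{3} = \frac{2}{3}$)
$p{\left(O \right)} = -6 + \frac{2}{3 O}$
$f{\left(C,h \right)} = -29 - C$
$S{\left(X,z \right)} = 9 + X z$ ($S{\left(X,z \right)} = X z - -9 = X z + \left(-29 + 38\right) = X z + 9 = 9 + X z$)
$- S{\left(\left(-249 - 477\right) - 125,p{\left(37 \right)} \right)} = - (9 + \left(\left(-249 - 477\right) - 125\right) \left(-6 + \frac{2}{3 \cdot 37}\right)) = - (9 + \left(-726 - 125\right) \left(-6 + \frac{2}{3} \cdot \frac{1}{37}\right)) = - (9 - 851 \left(-6 + \frac{2}{111}\right)) = - (9 - - \frac{15272}{3}) = - (9 + \frac{15272}{3}) = \left(-1\right) \frac{15299}{3} = - \frac{15299}{3}$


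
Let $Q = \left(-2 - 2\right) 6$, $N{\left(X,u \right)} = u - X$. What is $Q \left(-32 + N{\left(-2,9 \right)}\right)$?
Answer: $504$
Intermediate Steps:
$Q = -24$ ($Q = \left(-4\right) 6 = -24$)
$Q \left(-32 + N{\left(-2,9 \right)}\right) = - 24 \left(-32 + \left(9 - -2\right)\right) = - 24 \left(-32 + \left(9 + 2\right)\right) = - 24 \left(-32 + 11\right) = \left(-24\right) \left(-21\right) = 504$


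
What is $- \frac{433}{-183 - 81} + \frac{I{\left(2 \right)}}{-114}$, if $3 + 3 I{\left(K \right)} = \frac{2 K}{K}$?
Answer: $\frac{24725}{15048} \approx 1.6431$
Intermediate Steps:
$I{\left(K \right)} = - \frac{1}{3}$ ($I{\left(K \right)} = -1 + \frac{2 K \frac{1}{K}}{3} = -1 + \frac{1}{3} \cdot 2 = -1 + \frac{2}{3} = - \frac{1}{3}$)
$- \frac{433}{-183 - 81} + \frac{I{\left(2 \right)}}{-114} = - \frac{433}{-183 - 81} - \frac{1}{3 \left(-114\right)} = - \frac{433}{-264} - - \frac{1}{342} = \left(-433\right) \left(- \frac{1}{264}\right) + \frac{1}{342} = \frac{433}{264} + \frac{1}{342} = \frac{24725}{15048}$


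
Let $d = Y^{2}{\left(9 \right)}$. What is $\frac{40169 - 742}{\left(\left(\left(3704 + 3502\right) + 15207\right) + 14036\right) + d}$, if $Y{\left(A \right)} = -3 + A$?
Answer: $\frac{39427}{36485} \approx 1.0806$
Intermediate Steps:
$d = 36$ ($d = \left(-3 + 9\right)^{2} = 6^{2} = 36$)
$\frac{40169 - 742}{\left(\left(\left(3704 + 3502\right) + 15207\right) + 14036\right) + d} = \frac{40169 - 742}{\left(\left(\left(3704 + 3502\right) + 15207\right) + 14036\right) + 36} = \frac{39427}{\left(\left(7206 + 15207\right) + 14036\right) + 36} = \frac{39427}{\left(22413 + 14036\right) + 36} = \frac{39427}{36449 + 36} = \frac{39427}{36485}$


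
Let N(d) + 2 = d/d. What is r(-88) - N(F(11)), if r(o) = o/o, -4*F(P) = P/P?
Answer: 2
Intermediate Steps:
F(P) = -¼ (F(P) = -P/(4*P) = -¼*1 = -¼)
N(d) = -1 (N(d) = -2 + d/d = -2 + 1 = -1)
r(o) = 1
r(-88) - N(F(11)) = 1 - 1*(-1) = 1 + 1 = 2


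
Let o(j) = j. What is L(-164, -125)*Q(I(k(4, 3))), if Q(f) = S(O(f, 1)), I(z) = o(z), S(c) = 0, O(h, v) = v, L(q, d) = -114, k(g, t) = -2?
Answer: 0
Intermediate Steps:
I(z) = z
Q(f) = 0
L(-164, -125)*Q(I(k(4, 3))) = -114*0 = 0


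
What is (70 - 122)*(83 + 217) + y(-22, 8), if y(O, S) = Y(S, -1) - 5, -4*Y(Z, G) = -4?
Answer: -15604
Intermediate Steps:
Y(Z, G) = 1 (Y(Z, G) = -¼*(-4) = 1)
y(O, S) = -4 (y(O, S) = 1 - 5 = -4)
(70 - 122)*(83 + 217) + y(-22, 8) = (70 - 122)*(83 + 217) - 4 = -52*300 - 4 = -15600 - 4 = -15604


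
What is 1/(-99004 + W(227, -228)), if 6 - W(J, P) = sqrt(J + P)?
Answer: -98998/9800604005 + I/9800604005 ≈ -1.0101e-5 + 1.0203e-10*I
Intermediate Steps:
W(J, P) = 6 - sqrt(J + P)
1/(-99004 + W(227, -228)) = 1/(-99004 + (6 - sqrt(227 - 228))) = 1/(-99004 + (6 - sqrt(-1))) = 1/(-99004 + (6 - I)) = 1/(-98998 - I) = (-98998 + I)/9800604005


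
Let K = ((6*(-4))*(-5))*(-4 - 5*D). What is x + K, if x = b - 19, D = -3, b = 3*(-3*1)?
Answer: 1292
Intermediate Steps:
b = -9 (b = 3*(-3) = -9)
x = -28 (x = -9 - 19 = -28)
K = 1320 (K = ((6*(-4))*(-5))*(-4 - 5*(-3)) = (-24*(-5))*(-4 + 15) = 120*11 = 1320)
x + K = -28 + 1320 = 1292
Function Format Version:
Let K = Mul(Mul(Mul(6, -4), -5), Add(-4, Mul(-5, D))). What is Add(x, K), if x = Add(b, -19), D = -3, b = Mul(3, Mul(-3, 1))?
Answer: 1292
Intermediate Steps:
b = -9 (b = Mul(3, -3) = -9)
x = -28 (x = Add(-9, -19) = -28)
K = 1320 (K = Mul(Mul(Mul(6, -4), -5), Add(-4, Mul(-5, -3))) = Mul(Mul(-24, -5), Add(-4, 15)) = Mul(120, 11) = 1320)
Add(x, K) = Add(-28, 1320) = 1292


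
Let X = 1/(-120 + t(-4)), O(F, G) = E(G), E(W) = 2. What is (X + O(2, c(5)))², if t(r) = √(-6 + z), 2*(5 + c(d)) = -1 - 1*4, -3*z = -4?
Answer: (956*√42 + 171307*I)/(2*(120*√42 + 21593*I)) ≈ 3.9667 - 0.00059738*I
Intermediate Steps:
z = 4/3 (z = -⅓*(-4) = 4/3 ≈ 1.3333)
c(d) = -15/2 (c(d) = -5 + (-1 - 1*4)/2 = -5 + (-1 - 4)/2 = -5 + (½)*(-5) = -5 - 5/2 = -15/2)
O(F, G) = 2
t(r) = I*√42/3 (t(r) = √(-6 + 4/3) = √(-14/3) = I*√42/3)
X = 1/(-120 + I*√42/3) ≈ -0.0083306 - 0.00015*I
(X + O(2, c(5)))² = ((-180/21607 - I*√42/43214) + 2)² = (43034/21607 - I*√42/43214)²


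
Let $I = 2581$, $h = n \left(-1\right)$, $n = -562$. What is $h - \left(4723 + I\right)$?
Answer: $-6742$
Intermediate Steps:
$h = 562$ ($h = \left(-562\right) \left(-1\right) = 562$)
$h - \left(4723 + I\right) = 562 - \left(4723 + 2581\right) = 562 - 7304 = -6742$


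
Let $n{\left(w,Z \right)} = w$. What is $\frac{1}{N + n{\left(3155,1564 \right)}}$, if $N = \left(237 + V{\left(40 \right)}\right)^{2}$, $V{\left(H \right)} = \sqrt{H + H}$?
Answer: $\frac{14851}{877715284} - \frac{237 \sqrt{5}}{438857642} \approx 1.5713 \cdot 10^{-5}$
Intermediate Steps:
$V{\left(H \right)} = \sqrt{2} \sqrt{H}$ ($V{\left(H \right)} = \sqrt{2 H} = \sqrt{2} \sqrt{H}$)
$N = \left(237 + 4 \sqrt{5}\right)^{2}$ ($N = \left(237 + \sqrt{2} \sqrt{40}\right)^{2} = \left(237 + \sqrt{2} \cdot 2 \sqrt{10}\right)^{2} = \left(237 + 4 \sqrt{5}\right)^{2} \approx 60489.0$)
$\frac{1}{N + n{\left(3155,1564 \right)}} = \frac{1}{\left(56249 + 1896 \sqrt{5}\right) + 3155} = \frac{1}{59404 + 1896 \sqrt{5}}$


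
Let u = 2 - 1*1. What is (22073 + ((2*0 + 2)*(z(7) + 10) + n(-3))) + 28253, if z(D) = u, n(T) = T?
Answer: 50345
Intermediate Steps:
u = 1 (u = 2 - 1 = 1)
z(D) = 1
(22073 + ((2*0 + 2)*(z(7) + 10) + n(-3))) + 28253 = (22073 + ((2*0 + 2)*(1 + 10) - 3)) + 28253 = (22073 + ((0 + 2)*11 - 3)) + 28253 = (22073 + (2*11 - 3)) + 28253 = (22073 + (22 - 3)) + 28253 = (22073 + 19) + 28253 = 22092 + 28253 = 50345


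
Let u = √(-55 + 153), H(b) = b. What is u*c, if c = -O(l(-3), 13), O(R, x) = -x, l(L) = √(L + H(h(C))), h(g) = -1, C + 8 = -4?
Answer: 91*√2 ≈ 128.69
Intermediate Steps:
C = -12 (C = -8 - 4 = -12)
l(L) = √(-1 + L) (l(L) = √(L - 1) = √(-1 + L))
u = 7*√2 (u = √98 = 7*√2 ≈ 9.8995)
c = 13 (c = -(-1)*13 = -1*(-13) = 13)
u*c = (7*√2)*13 = 91*√2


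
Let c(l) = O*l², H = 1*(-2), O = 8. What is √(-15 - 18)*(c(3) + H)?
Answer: 70*I*√33 ≈ 402.12*I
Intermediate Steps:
H = -2
c(l) = 8*l²
√(-15 - 18)*(c(3) + H) = √(-15 - 18)*(8*3² - 2) = √(-33)*(8*9 - 2) = (I*√33)*(72 - 2) = (I*√33)*70 = 70*I*√33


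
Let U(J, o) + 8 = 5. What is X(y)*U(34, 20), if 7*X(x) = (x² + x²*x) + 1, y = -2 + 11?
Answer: -2433/7 ≈ -347.57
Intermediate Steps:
y = 9
X(x) = ⅐ + x²/7 + x³/7 (X(x) = ((x² + x²*x) + 1)/7 = ((x² + x³) + 1)/7 = (1 + x² + x³)/7 = ⅐ + x²/7 + x³/7)
U(J, o) = -3 (U(J, o) = -8 + 5 = -3)
X(y)*U(34, 20) = (⅐ + (⅐)*9² + (⅐)*9³)*(-3) = (⅐ + (⅐)*81 + (⅐)*729)*(-3) = (⅐ + 81/7 + 729/7)*(-3) = (811/7)*(-3) = -2433/7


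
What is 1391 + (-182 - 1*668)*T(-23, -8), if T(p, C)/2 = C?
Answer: 14991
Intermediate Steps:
T(p, C) = 2*C
1391 + (-182 - 1*668)*T(-23, -8) = 1391 + (-182 - 1*668)*(2*(-8)) = 1391 + (-182 - 668)*(-16) = 1391 - 850*(-16) = 1391 + 13600 = 14991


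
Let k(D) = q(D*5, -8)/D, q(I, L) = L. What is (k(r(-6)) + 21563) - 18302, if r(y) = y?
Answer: 9787/3 ≈ 3262.3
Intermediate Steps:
k(D) = -8/D
(k(r(-6)) + 21563) - 18302 = (-8/(-6) + 21563) - 18302 = (-8*(-1/6) + 21563) - 18302 = (4/3 + 21563) - 18302 = 64693/3 - 18302 = 9787/3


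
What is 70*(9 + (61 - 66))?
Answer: 280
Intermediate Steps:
70*(9 + (61 - 66)) = 70*(9 - 5) = 70*4 = 280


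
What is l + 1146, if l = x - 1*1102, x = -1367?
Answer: -1323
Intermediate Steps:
l = -2469 (l = -1367 - 1*1102 = -1367 - 1102 = -2469)
l + 1146 = -2469 + 1146 = -1323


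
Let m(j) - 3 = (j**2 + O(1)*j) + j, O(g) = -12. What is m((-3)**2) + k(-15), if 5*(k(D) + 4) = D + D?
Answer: -25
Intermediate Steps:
k(D) = -4 + 2*D/5 (k(D) = -4 + (D + D)/5 = -4 + (2*D)/5 = -4 + 2*D/5)
m(j) = 3 + j**2 - 11*j (m(j) = 3 + ((j**2 - 12*j) + j) = 3 + (j**2 - 11*j) = 3 + j**2 - 11*j)
m((-3)**2) + k(-15) = (3 + ((-3)**2)**2 - 11*(-3)**2) + (-4 + (2/5)*(-15)) = (3 + 9**2 - 11*9) + (-4 - 6) = (3 + 81 - 99) - 10 = -15 - 10 = -25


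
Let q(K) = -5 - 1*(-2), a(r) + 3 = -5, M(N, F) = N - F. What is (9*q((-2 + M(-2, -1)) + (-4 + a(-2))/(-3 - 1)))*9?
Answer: -243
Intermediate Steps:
a(r) = -8 (a(r) = -3 - 5 = -8)
q(K) = -3 (q(K) = -5 + 2 = -3)
(9*q((-2 + M(-2, -1)) + (-4 + a(-2))/(-3 - 1)))*9 = (9*(-3))*9 = -27*9 = -243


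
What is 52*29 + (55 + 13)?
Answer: 1576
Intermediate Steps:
52*29 + (55 + 13) = 1508 + 68 = 1576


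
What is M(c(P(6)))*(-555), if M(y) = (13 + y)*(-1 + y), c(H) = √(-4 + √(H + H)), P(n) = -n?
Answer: 9435 - 6660*√(-4 + 2*I*√3) - 1110*I*√3 ≈ 4083.1 - 16278.0*I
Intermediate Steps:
c(H) = √(-4 + √2*√H) (c(H) = √(-4 + √(2*H)) = √(-4 + √2*√H))
M(y) = (-1 + y)*(13 + y)
M(c(P(6)))*(-555) = (-13 + (√(-4 + √2*√(-1*6)))² + 12*√(-4 + √2*√(-1*6)))*(-555) = (-13 + (√(-4 + √2*√(-6)))² + 12*√(-4 + √2*√(-6)))*(-555) = (-13 + (√(-4 + √2*(I*√6)))² + 12*√(-4 + √2*(I*√6)))*(-555) = (-13 + (√(-4 + 2*I*√3))² + 12*√(-4 + 2*I*√3))*(-555) = (-13 + (-4 + 2*I*√3) + 12*√(-4 + 2*I*√3))*(-555) = (-17 + 12*√(-4 + 2*I*√3) + 2*I*√3)*(-555) = 9435 - 6660*√(-4 + 2*I*√3) - 1110*I*√3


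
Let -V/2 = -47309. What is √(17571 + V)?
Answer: √112189 ≈ 334.95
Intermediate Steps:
V = 94618 (V = -2*(-47309) = 94618)
√(17571 + V) = √(17571 + 94618) = √112189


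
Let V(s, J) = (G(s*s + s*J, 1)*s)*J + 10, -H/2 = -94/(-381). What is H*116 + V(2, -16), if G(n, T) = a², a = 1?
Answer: -30190/381 ≈ -79.239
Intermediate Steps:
H = -188/381 (H = -(-188)/(-381) = -(-188)*(-1)/381 = -2*94/381 = -188/381 ≈ -0.49344)
G(n, T) = 1 (G(n, T) = 1² = 1)
V(s, J) = 10 + J*s (V(s, J) = (1*s)*J + 10 = s*J + 10 = J*s + 10 = 10 + J*s)
H*116 + V(2, -16) = -188/381*116 + (10 - 16*2) = -21808/381 + (10 - 32) = -21808/381 - 22 = -30190/381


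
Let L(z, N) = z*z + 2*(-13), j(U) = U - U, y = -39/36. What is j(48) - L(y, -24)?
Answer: 3575/144 ≈ 24.826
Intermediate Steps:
y = -13/12 (y = -39*1/36 = -13/12 ≈ -1.0833)
j(U) = 0
L(z, N) = -26 + z² (L(z, N) = z² - 26 = -26 + z²)
j(48) - L(y, -24) = 0 - (-26 + (-13/12)²) = 0 - (-26 + 169/144) = 0 - 1*(-3575/144) = 0 + 3575/144 = 3575/144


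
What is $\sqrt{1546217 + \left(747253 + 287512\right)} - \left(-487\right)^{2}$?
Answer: $-237169 + \sqrt{2580982} \approx -2.3556 \cdot 10^{5}$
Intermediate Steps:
$\sqrt{1546217 + \left(747253 + 287512\right)} - \left(-487\right)^{2} = \sqrt{1546217 + 1034765} - 237169 = \sqrt{2580982} - 237169 = -237169 + \sqrt{2580982}$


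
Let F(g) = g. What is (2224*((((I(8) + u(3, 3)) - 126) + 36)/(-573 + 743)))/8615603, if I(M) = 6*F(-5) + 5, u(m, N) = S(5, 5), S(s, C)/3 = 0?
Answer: -25576/146465251 ≈ -0.00017462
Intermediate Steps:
S(s, C) = 0 (S(s, C) = 3*0 = 0)
u(m, N) = 0
I(M) = -25 (I(M) = 6*(-5) + 5 = -30 + 5 = -25)
(2224*((((I(8) + u(3, 3)) - 126) + 36)/(-573 + 743)))/8615603 = (2224*((((-25 + 0) - 126) + 36)/(-573 + 743)))/8615603 = (2224*(((-25 - 126) + 36)/170))*(1/8615603) = (2224*((-151 + 36)*(1/170)))*(1/8615603) = (2224*(-115*1/170))*(1/8615603) = (2224*(-23/34))*(1/8615603) = -25576/17*1/8615603 = -25576/146465251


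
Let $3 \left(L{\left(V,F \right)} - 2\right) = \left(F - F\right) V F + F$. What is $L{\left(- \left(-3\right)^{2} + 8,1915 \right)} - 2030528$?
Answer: $- \frac{6089663}{3} \approx -2.0299 \cdot 10^{6}$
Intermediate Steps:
$L{\left(V,F \right)} = 2 + \frac{F}{3}$ ($L{\left(V,F \right)} = 2 + \frac{\left(F - F\right) V F + F}{3} = 2 + \frac{0 V F + F}{3} = 2 + \frac{0 F + F}{3} = 2 + \frac{0 + F}{3} = 2 + \frac{F}{3}$)
$L{\left(- \left(-3\right)^{2} + 8,1915 \right)} - 2030528 = \left(2 + \frac{1}{3} \cdot 1915\right) - 2030528 = \left(2 + \frac{1915}{3}\right) - 2030528 = \frac{1921}{3} - 2030528 = - \frac{6089663}{3}$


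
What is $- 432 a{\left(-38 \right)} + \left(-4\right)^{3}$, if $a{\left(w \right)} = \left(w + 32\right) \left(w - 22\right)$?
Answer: $-155584$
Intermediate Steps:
$a{\left(w \right)} = \left(-22 + w\right) \left(32 + w\right)$ ($a{\left(w \right)} = \left(32 + w\right) \left(w - 22\right) = \left(32 + w\right) \left(-22 + w\right) = \left(-22 + w\right) \left(32 + w\right)$)
$- 432 a{\left(-38 \right)} + \left(-4\right)^{3} = - 432 \left(-704 + \left(-38\right)^{2} + 10 \left(-38\right)\right) + \left(-4\right)^{3} = - 432 \left(-704 + 1444 - 380\right) - 64 = \left(-432\right) 360 - 64 = -155520 - 64 = -155584$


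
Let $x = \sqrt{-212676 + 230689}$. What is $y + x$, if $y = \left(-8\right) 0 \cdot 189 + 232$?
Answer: $232 + \sqrt{18013} \approx 366.21$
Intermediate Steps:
$y = 232$ ($y = 0 \cdot 189 + 232 = 0 + 232 = 232$)
$x = \sqrt{18013} \approx 134.21$
$y + x = 232 + \sqrt{18013}$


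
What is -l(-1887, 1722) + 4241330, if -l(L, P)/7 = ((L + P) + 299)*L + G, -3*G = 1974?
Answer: 2466718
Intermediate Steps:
G = -658 (G = -⅓*1974 = -658)
l(L, P) = 4606 - 7*L*(299 + L + P) (l(L, P) = -7*(((L + P) + 299)*L - 658) = -7*((299 + L + P)*L - 658) = -7*(L*(299 + L + P) - 658) = -7*(-658 + L*(299 + L + P)) = 4606 - 7*L*(299 + L + P))
-l(-1887, 1722) + 4241330 = -(4606 - 2093*(-1887) - 7*(-1887)² - 7*(-1887)*1722) + 4241330 = -(4606 + 3949491 - 7*3560769 + 22745898) + 4241330 = -(4606 + 3949491 - 24925383 + 22745898) + 4241330 = -1*1774612 + 4241330 = -1774612 + 4241330 = 2466718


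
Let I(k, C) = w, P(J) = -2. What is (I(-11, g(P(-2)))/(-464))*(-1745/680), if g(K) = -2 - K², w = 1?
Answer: 349/63104 ≈ 0.0055306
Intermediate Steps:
I(k, C) = 1
(I(-11, g(P(-2)))/(-464))*(-1745/680) = (1/(-464))*(-1745/680) = (1*(-1/464))*(-1745*1/680) = -1/464*(-349/136) = 349/63104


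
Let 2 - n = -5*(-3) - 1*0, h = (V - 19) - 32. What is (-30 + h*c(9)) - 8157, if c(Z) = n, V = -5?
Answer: -7459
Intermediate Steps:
h = -56 (h = (-5 - 19) - 32 = -24 - 32 = -56)
n = -13 (n = 2 - (-5*(-3) - 1*0) = 2 - (15 + 0) = 2 - 1*15 = 2 - 15 = -13)
c(Z) = -13
(-30 + h*c(9)) - 8157 = (-30 - 56*(-13)) - 8157 = (-30 + 728) - 8157 = 698 - 8157 = -7459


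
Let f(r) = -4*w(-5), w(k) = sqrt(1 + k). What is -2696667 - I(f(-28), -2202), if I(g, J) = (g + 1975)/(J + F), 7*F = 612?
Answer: -39916051109/14802 - 28*I/7401 ≈ -2.6967e+6 - 0.0037833*I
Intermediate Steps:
F = 612/7 (F = (1/7)*612 = 612/7 ≈ 87.429)
f(r) = -8*I (f(r) = -4*sqrt(1 - 5) = -8*I)
I(g, J) = (1975 + g)/(612/7 + J) (I(g, J) = (g + 1975)/(J + 612/7) = (1975 + g)/(612/7 + J))
-2696667 - I(f(-28), -2202) = -2696667 - 7*(1975 - 8*I)/(612 + 7*(-2202)) = -2696667 - 7*(1975 - 8*I)/(612 - 15414) = -2696667 - 7*(1975 - 8*I)/(-14802) = -2696667 - 7*(-1)*(1975 - 8*I)/14802 = -2696667 - (-13825/14802 + 28*I/7401) = -2696667 + (13825/14802 - 28*I/7401) = -39916051109/14802 - 28*I/7401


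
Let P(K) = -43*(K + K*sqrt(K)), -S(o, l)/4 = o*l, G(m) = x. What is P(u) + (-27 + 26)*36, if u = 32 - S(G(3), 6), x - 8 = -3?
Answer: -6572 - 13072*sqrt(38) ≈ -87153.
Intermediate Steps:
x = 5 (x = 8 - 3 = 5)
G(m) = 5
S(o, l) = -4*l*o (S(o, l) = -4*o*l = -4*l*o)
u = 152 (u = 32 - (-4)*6*5 = 32 - 1*(-120) = 32 + 120 = 152)
P(K) = -43*K - 43*K**(3/2) (P(K) = -43*(K + K**(3/2)) = -43*K - 43*K**(3/2))
P(u) + (-27 + 26)*36 = (-43*152 - 13072*sqrt(38)) + (-27 + 26)*36 = (-6536 - 13072*sqrt(38)) - 1*36 = (-6536 - 13072*sqrt(38)) - 36 = -6572 - 13072*sqrt(38)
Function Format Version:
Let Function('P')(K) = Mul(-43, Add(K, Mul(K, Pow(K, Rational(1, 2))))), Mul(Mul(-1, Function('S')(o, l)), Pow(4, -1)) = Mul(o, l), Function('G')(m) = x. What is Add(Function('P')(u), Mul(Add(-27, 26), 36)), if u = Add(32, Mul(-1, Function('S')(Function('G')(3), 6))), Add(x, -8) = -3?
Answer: Add(-6572, Mul(-13072, Pow(38, Rational(1, 2)))) ≈ -87153.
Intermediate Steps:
x = 5 (x = Add(8, -3) = 5)
Function('G')(m) = 5
Function('S')(o, l) = Mul(-4, l, o) (Function('S')(o, l) = Mul(-4, Mul(o, l)) = Mul(-4, Mul(l, o)) = Mul(-4, l, o))
u = 152 (u = Add(32, Mul(-1, Mul(-4, 6, 5))) = Add(32, Mul(-1, -120)) = Add(32, 120) = 152)
Function('P')(K) = Add(Mul(-43, K), Mul(-43, Pow(K, Rational(3, 2)))) (Function('P')(K) = Mul(-43, Add(K, Pow(K, Rational(3, 2)))) = Add(Mul(-43, K), Mul(-43, Pow(K, Rational(3, 2)))))
Add(Function('P')(u), Mul(Add(-27, 26), 36)) = Add(Add(Mul(-43, 152), Mul(-43, Pow(152, Rational(3, 2)))), Mul(Add(-27, 26), 36)) = Add(Add(-6536, Mul(-43, Mul(304, Pow(38, Rational(1, 2))))), Mul(-1, 36)) = Add(Add(-6536, Mul(-13072, Pow(38, Rational(1, 2)))), -36) = Add(-6572, Mul(-13072, Pow(38, Rational(1, 2))))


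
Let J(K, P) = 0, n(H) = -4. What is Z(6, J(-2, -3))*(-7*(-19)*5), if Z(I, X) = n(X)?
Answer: -2660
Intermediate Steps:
Z(I, X) = -4
Z(6, J(-2, -3))*(-7*(-19)*5) = -4*(-7*(-19))*5 = -532*5 = -4*665 = -2660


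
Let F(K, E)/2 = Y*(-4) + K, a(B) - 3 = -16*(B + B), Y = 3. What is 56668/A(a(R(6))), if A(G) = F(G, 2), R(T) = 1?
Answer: -28334/41 ≈ -691.07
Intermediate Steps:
a(B) = 3 - 32*B (a(B) = 3 - 16*(B + B) = 3 - 32*B)
F(K, E) = -24 + 2*K (F(K, E) = 2*(3*(-4) + K) = 2*(-12 + K) = -24 + 2*K)
A(G) = -24 + 2*G
56668/A(a(R(6))) = 56668/(-24 + 2*(3 - 32*1)) = 56668/(-24 + 2*(3 - 32)) = 56668/(-24 + 2*(-29)) = 56668/(-24 - 58) = 56668/(-82) = 56668*(-1/82) = -28334/41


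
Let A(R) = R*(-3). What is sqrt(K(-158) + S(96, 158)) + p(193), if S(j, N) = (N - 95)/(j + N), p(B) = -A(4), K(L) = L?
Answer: 12 + I*sqrt(10177526)/254 ≈ 12.0 + 12.56*I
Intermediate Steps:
A(R) = -3*R
p(B) = 12 (p(B) = -(-3)*4 = -1*(-12) = 12)
S(j, N) = (-95 + N)/(N + j)
sqrt(K(-158) + S(96, 158)) + p(193) = sqrt(-158 + (-95 + 158)/(158 + 96)) + 12 = sqrt(-158 + 63/254) + 12 = sqrt(-40069/254) + 12 = I*sqrt(10177526)/254 + 12 = 12 + I*sqrt(10177526)/254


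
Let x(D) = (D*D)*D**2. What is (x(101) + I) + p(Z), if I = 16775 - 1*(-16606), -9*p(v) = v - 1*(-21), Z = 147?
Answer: 312281290/3 ≈ 1.0409e+8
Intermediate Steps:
p(v) = -7/3 - v/9 (p(v) = -(v - 1*(-21))/9 = -(v + 21)/9 = -(21 + v)/9 = -7/3 - v/9)
x(D) = D**4 (x(D) = D**2*D**2 = D**4)
I = 33381 (I = 16775 + 16606 = 33381)
(x(101) + I) + p(Z) = (101**4 + 33381) + (-7/3 - 1/9*147) = (104060401 + 33381) + (-7/3 - 49/3) = 104093782 - 56/3 = 312281290/3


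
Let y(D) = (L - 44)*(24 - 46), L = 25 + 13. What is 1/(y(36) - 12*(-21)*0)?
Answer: 1/132 ≈ 0.0075758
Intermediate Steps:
L = 38
y(D) = 132 (y(D) = (38 - 44)*(24 - 46) = -6*(-22) = 132)
1/(y(36) - 12*(-21)*0) = 1/(132 - 12*(-21)*0) = 1/(132 + 252*0) = 1/(132 + 0) = 1/132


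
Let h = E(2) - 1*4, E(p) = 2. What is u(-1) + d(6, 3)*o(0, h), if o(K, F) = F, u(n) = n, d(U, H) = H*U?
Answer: -37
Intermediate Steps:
h = -2 (h = 2 - 1*4 = 2 - 4 = -2)
u(-1) + d(6, 3)*o(0, h) = -1 + (3*6)*(-2) = -1 + 18*(-2) = -1 - 36 = -37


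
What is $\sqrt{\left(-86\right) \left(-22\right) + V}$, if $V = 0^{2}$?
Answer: $2 \sqrt{473} \approx 43.497$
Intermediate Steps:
$V = 0$
$\sqrt{\left(-86\right) \left(-22\right) + V} = \sqrt{\left(-86\right) \left(-22\right) + 0} = \sqrt{1892 + 0} = \sqrt{1892} = 2 \sqrt{473}$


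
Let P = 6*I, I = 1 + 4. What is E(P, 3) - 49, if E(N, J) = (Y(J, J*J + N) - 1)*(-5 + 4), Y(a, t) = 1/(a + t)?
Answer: -2017/42 ≈ -48.024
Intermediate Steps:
I = 5
P = 30 (P = 6*5 = 30)
E(N, J) = 1 - 1/(J + N + J²) (E(N, J) = (1/(J + (J*J + N)) - 1)*(-5 + 4) = (1/(J + (J² + N)) - 1)*(-1) = (1/(J + (N + J²)) - 1)*(-1) = (1/(J + N + J²) - 1)*(-1) = (-1 + 1/(J + N + J²))*(-1) = 1 - 1/(J + N + J²))
E(P, 3) - 49 = (-1 + 3 + 30 + 3²)/(3 + 30 + 3²) - 49 = (-1 + 3 + 30 + 9)/(3 + 30 + 9) - 49 = 41/42 - 49 = -2017/42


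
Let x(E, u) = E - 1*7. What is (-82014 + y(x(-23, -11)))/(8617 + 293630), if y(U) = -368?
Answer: -82382/302247 ≈ -0.27256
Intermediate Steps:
x(E, u) = -7 + E (x(E, u) = E - 7 = -7 + E)
(-82014 + y(x(-23, -11)))/(8617 + 293630) = (-82014 - 368)/(8617 + 293630) = -82382/302247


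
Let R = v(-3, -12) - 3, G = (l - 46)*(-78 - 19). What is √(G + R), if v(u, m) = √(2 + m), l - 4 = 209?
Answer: √(-16202 + I*√10) ≈ 0.012 + 127.29*I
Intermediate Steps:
l = 213 (l = 4 + 209 = 213)
G = -16199 (G = (213 - 46)*(-78 - 19) = 167*(-97) = -16199)
R = -3 + I*√10 (R = √(2 - 12) - 3 = √(-10) - 3 = I*√10 - 3 = -3 + I*√10 ≈ -3.0 + 3.1623*I)
√(G + R) = √(-16199 + (-3 + I*√10)) = √(-16202 + I*√10)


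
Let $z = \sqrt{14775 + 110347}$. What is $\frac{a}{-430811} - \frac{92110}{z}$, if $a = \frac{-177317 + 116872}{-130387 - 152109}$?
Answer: $- \frac{60445}{121702384256} - \frac{46055 \sqrt{125122}}{62561} \approx -260.4$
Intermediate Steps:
$a = \frac{60445}{282496}$ ($a = - \frac{60445}{-282496} = \left(-60445\right) \left(- \frac{1}{282496}\right) = \frac{60445}{282496} \approx 0.21397$)
$z = \sqrt{125122} \approx 353.73$
$\frac{a}{-430811} - \frac{92110}{z} = \frac{60445}{282496 \left(-430811\right)} - \frac{92110}{\sqrt{125122}} = \frac{60445}{282496} \left(- \frac{1}{430811}\right) - 92110 \frac{\sqrt{125122}}{125122} = - \frac{60445}{121702384256} - \frac{46055 \sqrt{125122}}{62561}$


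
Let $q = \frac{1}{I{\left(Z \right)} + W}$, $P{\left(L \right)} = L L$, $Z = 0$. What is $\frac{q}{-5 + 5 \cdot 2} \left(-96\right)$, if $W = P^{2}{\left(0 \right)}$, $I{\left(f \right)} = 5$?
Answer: $- \frac{96}{25} \approx -3.84$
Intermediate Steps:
$P{\left(L \right)} = L^{2}$
$W = 0$ ($W = \left(0^{2}\right)^{2} = 0^{2} = 0$)
$q = \frac{1}{5}$ ($q = \frac{1}{5 + 0} = \frac{1}{5} \approx 0.2$)
$\frac{q}{-5 + 5 \cdot 2} \left(-96\right) = \frac{1}{5 \left(-5 + 5 \cdot 2\right)} \left(-96\right) = \frac{1}{5 \left(-5 + 10\right)} \left(-96\right) = \frac{1}{5 \cdot 5} \left(-96\right) = \frac{1}{5} \cdot \frac{1}{5} \left(-96\right) = \frac{1}{25} \left(-96\right) = - \frac{96}{25}$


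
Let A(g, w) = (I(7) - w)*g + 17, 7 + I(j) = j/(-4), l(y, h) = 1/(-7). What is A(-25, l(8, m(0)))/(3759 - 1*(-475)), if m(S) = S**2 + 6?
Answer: 6501/118552 ≈ 0.054837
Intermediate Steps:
m(S) = 6 + S**2
l(y, h) = -1/7 (l(y, h) = 1*(-1/7) = -1/7)
I(j) = -7 - j/4 (I(j) = -7 + j/(-4) = -7 + j*(-1/4) = -7 - j/4)
A(g, w) = 17 + g*(-35/4 - w) (A(g, w) = ((-7 - 1/4*7) - w)*g + 17 = ((-7 - 7/4) - w)*g + 17 = (-35/4 - w)*g + 17 = g*(-35/4 - w) + 17 = 17 + g*(-35/4 - w))
A(-25, l(8, m(0)))/(3759 - 1*(-475)) = (17 - 35/4*(-25) - 1*(-25)*(-1/7))/(3759 - 1*(-475)) = (17 + 875/4 - 25/7)/(3759 + 475) = (6501/28)/4234 = (6501/28)*(1/4234) = 6501/118552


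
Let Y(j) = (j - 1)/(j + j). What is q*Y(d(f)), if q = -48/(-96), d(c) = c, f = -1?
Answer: 1/2 ≈ 0.50000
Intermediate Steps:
Y(j) = (-1 + j)/(2*j) (Y(j) = (-1 + j)/((2*j)) = (-1 + j)*(1/(2*j)) = (-1 + j)/(2*j))
q = 1/2 (q = -48*(-1/96) = 1/2 ≈ 0.50000)
q*Y(d(f)) = ((1/2)*(-1 - 1)/(-1))/2 = ((1/2)*(-1)*(-2))/2 = (1/2)*1 = 1/2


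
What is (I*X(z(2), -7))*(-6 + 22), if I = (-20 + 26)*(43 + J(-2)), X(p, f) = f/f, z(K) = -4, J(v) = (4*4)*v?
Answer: 1056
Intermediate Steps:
J(v) = 16*v
X(p, f) = 1
I = 66 (I = (-20 + 26)*(43 + 16*(-2)) = 6*(43 - 32) = 6*11 = 66)
(I*X(z(2), -7))*(-6 + 22) = (66*1)*(-6 + 22) = 66*16 = 1056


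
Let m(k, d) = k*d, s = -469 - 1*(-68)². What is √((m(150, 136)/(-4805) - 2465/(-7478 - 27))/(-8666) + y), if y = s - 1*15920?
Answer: 3*I*√379636257386190273294/403237646 ≈ 144.96*I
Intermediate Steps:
s = -5093 (s = -469 - 1*4624 = -469 - 4624 = -5093)
m(k, d) = d*k
y = -21013 (y = -5093 - 1*15920 = -5093 - 15920 = -21013)
√((m(150, 136)/(-4805) - 2465/(-7478 - 27))/(-8666) + y) = √(((136*150)/(-4805) - 2465/(-7478 - 27))/(-8666) - 21013) = √((20400*(-1/4805) - 2465/(-7505))*(-1/8666) - 21013) = √((-4080/961 - 2465*(-1/7505))*(-1/8666) - 21013) = √((-4080/961 + 493/1501)*(-1/8666) - 21013) = √(-5650307/1442461*(-1/8666) - 21013) = √(5650307/12500367026 - 21013) = √(-262670206667031/12500367026) = 3*I*√379636257386190273294/403237646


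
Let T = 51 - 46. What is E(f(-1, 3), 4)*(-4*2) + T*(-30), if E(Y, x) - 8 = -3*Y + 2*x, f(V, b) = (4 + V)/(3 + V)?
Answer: -242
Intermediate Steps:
f(V, b) = (4 + V)/(3 + V)
E(Y, x) = 8 - 3*Y + 2*x (E(Y, x) = 8 + (-3*Y + 2*x) = 8 - 3*Y + 2*x)
T = 5
E(f(-1, 3), 4)*(-4*2) + T*(-30) = (8 - 3*(4 - 1)/(3 - 1) + 2*4)*(-4*2) + 5*(-30) = (8 - 3*3/2 + 8)*(-8) - 150 = (8 - 9/2 + 8)*(-8) - 150 = (23/2)*(-8) - 150 = -92 - 150 = -242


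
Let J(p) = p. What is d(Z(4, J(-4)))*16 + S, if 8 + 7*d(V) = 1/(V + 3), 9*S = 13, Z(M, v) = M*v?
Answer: -1991/117 ≈ -17.017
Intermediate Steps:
S = 13/9 (S = (⅑)*13 = 13/9 ≈ 1.4444)
d(V) = -8/7 + 1/(7*(3 + V)) (d(V) = -8/7 + 1/(7*(V + 3)) = -8/7 + 1/(7*(3 + V)))
d(Z(4, J(-4)))*16 + S = ((-23 - 32*(-4))/(7*(3 + 4*(-4))))*16 + 13/9 = ((-23 - 8*(-16))/(7*(3 - 16)))*16 + 13/9 = ((⅐)*(-23 + 128)/(-13))*16 + 13/9 = ((⅐)*(-1/13)*105)*16 + 13/9 = -15/13*16 + 13/9 = -240/13 + 13/9 = -1991/117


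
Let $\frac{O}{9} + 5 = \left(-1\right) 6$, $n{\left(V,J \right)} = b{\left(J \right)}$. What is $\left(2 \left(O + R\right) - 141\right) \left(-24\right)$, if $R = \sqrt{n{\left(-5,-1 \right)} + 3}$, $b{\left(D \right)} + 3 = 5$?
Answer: $8136 - 48 \sqrt{5} \approx 8028.7$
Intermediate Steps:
$b{\left(D \right)} = 2$ ($b{\left(D \right)} = -3 + 5 = 2$)
$n{\left(V,J \right)} = 2$
$R = \sqrt{5}$ ($R = \sqrt{2 + 3} = \sqrt{5} \approx 2.2361$)
$O = -99$ ($O = -45 + 9 \left(\left(-1\right) 6\right) = -45 + 9 \left(-6\right) = -45 - 54 = -99$)
$\left(2 \left(O + R\right) - 141\right) \left(-24\right) = \left(2 \left(-99 + \sqrt{5}\right) - 141\right) \left(-24\right) = \left(\left(-198 + 2 \sqrt{5}\right) - 141\right) \left(-24\right) = \left(-339 + 2 \sqrt{5}\right) \left(-24\right) = 8136 - 48 \sqrt{5}$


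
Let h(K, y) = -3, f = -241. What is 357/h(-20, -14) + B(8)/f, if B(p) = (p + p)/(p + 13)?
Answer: -602275/5061 ≈ -119.00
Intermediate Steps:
B(p) = 2*p/(13 + p) (B(p) = (2*p)/(13 + p) = 2*p/(13 + p))
357/h(-20, -14) + B(8)/f = 357/(-3) + (2*8/(13 + 8))/(-241) = 357*(-⅓) + (2*8/21)*(-1/241) = -119 + (2*8*(1/21))*(-1/241) = -119 + (16/21)*(-1/241) = -119 - 16/5061 = -602275/5061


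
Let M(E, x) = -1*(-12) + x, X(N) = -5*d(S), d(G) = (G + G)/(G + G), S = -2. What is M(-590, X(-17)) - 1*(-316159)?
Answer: 316166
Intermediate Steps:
d(G) = 1 (d(G) = (2*G)/((2*G)) = (2*G)*(1/(2*G)) = 1)
X(N) = -5 (X(N) = -5*1 = -5)
M(E, x) = 12 + x
M(-590, X(-17)) - 1*(-316159) = (12 - 5) - 1*(-316159) = 7 + 316159 = 316166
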